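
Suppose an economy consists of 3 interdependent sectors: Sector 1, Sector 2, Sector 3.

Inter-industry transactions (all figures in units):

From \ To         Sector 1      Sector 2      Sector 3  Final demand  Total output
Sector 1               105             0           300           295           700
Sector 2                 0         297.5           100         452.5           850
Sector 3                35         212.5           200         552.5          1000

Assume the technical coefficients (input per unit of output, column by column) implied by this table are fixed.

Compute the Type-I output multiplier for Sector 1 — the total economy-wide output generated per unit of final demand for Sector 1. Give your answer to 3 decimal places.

m_1 = 1.296

Technical coefficients a_ij = z_ij / X_j:
  a_11 = 105/700 = 0.15, a_21 = 0/700 = 0.00, a_31 = 35/700 = 0.05
  a_12 = 0/850 = 0.00, a_22 = 297.5/850 = 0.35, a_32 = 212.5/850 = 0.25
  a_13 = 300/1000 = 0.30, a_23 = 100/1000 = 0.10, a_33 = 200/1000 = 0.20
I − A =
  [   0.85     0.00    -0.30]
  [   0.00     0.65    -0.10]
  [  -0.05    -0.25     0.80]
Cofactors of I−A, C_ij = (−1)^(i+j)·(minor ij) (rows/columns in the sector order above):
  C_11 = (0.65)(0.80) − (-0.10)(-0.25) = 0.4950
  C_12 = −[(0.00)(0.80) − (-0.10)(-0.05)] = 0.0050
  C_13 = (0.00)(-0.25) − (0.65)(-0.05) = 0.0325
  C_21 = −[(0.00)(0.80) − (-0.30)(-0.25)] = 0.0750
  C_22 = (0.85)(0.80) − (-0.30)(-0.05) = 0.6650
  C_23 = −[(0.85)(-0.25) − (0.00)(-0.05)] = 0.2125
  C_31 = (0.00)(-0.10) − (-0.30)(0.65) = 0.1950
  C_32 = −[(0.85)(-0.10) − (-0.30)(0.00)] = 0.0850
  C_33 = (0.85)(0.65) − (0.00)(0.00) = 0.5525
det(I−A) = Σ_j (I−A)_1j·C_1j = (0.85)(0.4950) + (0.00)(0.0050) + (-0.30)(0.0325) = 0.4110
adj(I−A) = Cᵀ =
  [ 0.4950   0.0750   0.1950]
  [ 0.0050   0.6650   0.0850]
  [ 0.0325   0.2125   0.5525]
(I − A)⁻¹ = adj(I−A) / det(I−A) ≈
  [   1.2044     0.1825     0.4745]
  [   0.0122     1.6180     0.2068]
  [   0.0791     0.5170     1.3443]
The output multiplier for sector j is the column-j sum of the Leontief inverse (I − A)⁻¹ = adj(I−A) / det(I−A).
Column 1 of adj(I−A): (0.4950, 0.0050, 0.0325); det(I−A) = 0.4110.
m_1 = (0.4950 + 0.0050 + 0.0325) / 0.4110 = 0.5325 / 0.4110 ≈ 1.296.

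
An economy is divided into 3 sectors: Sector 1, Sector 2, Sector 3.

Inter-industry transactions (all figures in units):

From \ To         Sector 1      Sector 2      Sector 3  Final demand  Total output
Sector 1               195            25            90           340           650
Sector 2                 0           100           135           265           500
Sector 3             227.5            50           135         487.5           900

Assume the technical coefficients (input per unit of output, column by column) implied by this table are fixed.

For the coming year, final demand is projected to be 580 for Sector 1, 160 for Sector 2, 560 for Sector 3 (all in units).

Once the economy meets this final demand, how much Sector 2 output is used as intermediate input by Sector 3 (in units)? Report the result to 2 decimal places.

Technical coefficients a_ij = z_ij / X_j:
  a_11 = 195/650 = 0.30, a_21 = 0/650 = 0.00, a_31 = 227.5/650 = 0.35
  a_12 = 25/500 = 0.05, a_22 = 100/500 = 0.20, a_32 = 50/500 = 0.10
  a_13 = 90/900 = 0.10, a_23 = 135/900 = 0.15, a_33 = 135/900 = 0.15
I − A =
  [   0.70    -0.05    -0.10]
  [   0.00     0.80    -0.15]
  [  -0.35    -0.10     0.85]
Cofactors of I−A, C_ij = (−1)^(i+j)·(minor ij) (rows/columns in the sector order above):
  C_11 = (0.80)(0.85) − (-0.15)(-0.10) = 0.6650
  C_12 = −[(0.00)(0.85) − (-0.15)(-0.35)] = 0.0525
  C_13 = (0.00)(-0.10) − (0.80)(-0.35) = 0.2800
  C_21 = −[(-0.05)(0.85) − (-0.10)(-0.10)] = 0.0525
  C_22 = (0.70)(0.85) − (-0.10)(-0.35) = 0.5600
  C_23 = −[(0.70)(-0.10) − (-0.05)(-0.35)] = 0.0875
  C_31 = (-0.05)(-0.15) − (-0.10)(0.80) = 0.0875
  C_32 = −[(0.70)(-0.15) − (-0.10)(0.00)] = 0.1050
  C_33 = (0.70)(0.80) − (-0.05)(0.00) = 0.5600
det(I−A) = Σ_j (I−A)_1j·C_1j = (0.70)(0.6650) + (-0.05)(0.0525) + (-0.10)(0.2800) = 0.434875
adj(I−A) = Cᵀ =
  [ 0.6650   0.0525   0.0875]
  [ 0.0525   0.5600   0.1050]
  [ 0.2800   0.0875   0.5600]
(I − A)⁻¹ = adj(I−A) / det(I−A) ≈
  [   1.5292     0.1207     0.2012]
  [   0.1207     1.2877     0.2414]
  [   0.6439     0.2012     1.2877]
First solve x = (I − A)⁻¹ d = adj(I−A)·d / det(I−A); in particular x_3 = (0.2800·580 + 0.0875·160 + 0.5600·560) / 0.434875 = 490.00 / 0.434875 ≈ 1126.7606.
Intermediate flow from 2 to 3: z_23 = a_23 · x_3 = 0.15 × 490.00 / 0.434875 = 73.50 / 0.434875 ≈ 169.01.

z_23 = 169.01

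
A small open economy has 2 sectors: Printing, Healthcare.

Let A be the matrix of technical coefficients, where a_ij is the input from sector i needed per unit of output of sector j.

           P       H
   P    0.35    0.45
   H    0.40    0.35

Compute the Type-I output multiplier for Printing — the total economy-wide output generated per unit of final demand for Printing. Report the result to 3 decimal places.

I − A =
  [   0.65    -0.45]
  [  -0.40     0.65]
det(I−A) = (0.65)(0.65) − (-0.45)(-0.40) = 0.2425
adj(I−A) = [[0.65, 0.45], [0.40, 0.65]]
(I − A)⁻¹ = adj(I−A) / det(I−A) ≈
  [   2.6804     1.8557]
  [   1.6495     2.6804]
The output multiplier for sector j is the column-j sum of the Leontief inverse (I − A)⁻¹ = adj(I−A) / det(I−A).
Column P of adj(I−A): (0.65, 0.40); det(I−A) = 0.2425.
m_P = (0.65 + 0.40) / 0.2425 = 1.05 / 0.2425 ≈ 4.330.

m_P = 4.330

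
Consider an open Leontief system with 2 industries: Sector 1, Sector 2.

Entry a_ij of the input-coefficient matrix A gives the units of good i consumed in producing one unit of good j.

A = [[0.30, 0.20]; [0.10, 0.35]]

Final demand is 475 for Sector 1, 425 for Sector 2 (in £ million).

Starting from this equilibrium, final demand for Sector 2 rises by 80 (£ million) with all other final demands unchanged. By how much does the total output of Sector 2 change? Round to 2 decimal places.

Δx_2 = 128.74

I − A =
  [   0.70    -0.20]
  [  -0.10     0.65]
det(I−A) = (0.70)(0.65) − (-0.20)(-0.10) = 0.4350
adj(I−A) = [[0.65, 0.20], [0.10, 0.70]]
(I − A)⁻¹ = adj(I−A) / det(I−A) ≈
  [   1.4943     0.4598]
  [   0.2299     1.6092]
Δx = (I − A)⁻¹ Δd with Δd having +80 in the Sector 2 component and 0 elsewhere.
So Δx_2 = L_22 · (+80), where L_22 = adj(I−A)_22 / det(I−A) = 0.70 / 0.4350.
Δx_2 = 0.70 × (+80) / 0.4350 = 56.00 / 0.4350 ≈ 128.74.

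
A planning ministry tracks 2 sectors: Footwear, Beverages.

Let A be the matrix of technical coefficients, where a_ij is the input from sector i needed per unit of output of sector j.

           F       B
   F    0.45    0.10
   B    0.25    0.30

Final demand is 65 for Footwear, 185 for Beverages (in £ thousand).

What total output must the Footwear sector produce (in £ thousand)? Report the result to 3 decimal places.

x_F = 177.778

I − A =
  [   0.55    -0.10]
  [  -0.25     0.70]
det(I−A) = (0.55)(0.70) − (-0.10)(-0.25) = 0.3600
adj(I−A) = [[0.70, 0.10], [0.25, 0.55]]
(I − A)⁻¹ = adj(I−A) / det(I−A) ≈
  [   1.9444     0.2778]
  [   0.6944     1.5278]
x = (I − A)⁻¹ d = adj(I−A)·d / det(I−A), with det(I−A) = 0.3600:
  x_F = (0.70·65 + 0.10·185) / 0.3600 = 64.00 / 0.3600 ≈ 177.778
  x_B = (0.25·65 + 0.55·185) / 0.3600 = 118.00 / 0.3600 ≈ 327.778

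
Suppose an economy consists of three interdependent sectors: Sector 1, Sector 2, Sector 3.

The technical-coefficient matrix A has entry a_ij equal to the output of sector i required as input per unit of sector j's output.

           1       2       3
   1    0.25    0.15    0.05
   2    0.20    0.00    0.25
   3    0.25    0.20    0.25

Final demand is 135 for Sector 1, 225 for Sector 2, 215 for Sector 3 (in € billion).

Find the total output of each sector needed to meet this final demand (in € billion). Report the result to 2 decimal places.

x_1 = 294.33, x_2 = 407.21, x_3 = 493.37

I − A =
  [   0.75    -0.15    -0.05]
  [  -0.20     1.00    -0.25]
  [  -0.25    -0.20     0.75]
Cofactors of I−A, C_ij = (−1)^(i+j)·(minor ij) (rows/columns in the sector order above):
  C_11 = (1.00)(0.75) − (-0.25)(-0.20) = 0.7000
  C_12 = −[(-0.20)(0.75) − (-0.25)(-0.25)] = 0.2125
  C_13 = (-0.20)(-0.20) − (1.00)(-0.25) = 0.2900
  C_21 = −[(-0.15)(0.75) − (-0.05)(-0.20)] = 0.1225
  C_22 = (0.75)(0.75) − (-0.05)(-0.25) = 0.5500
  C_23 = −[(0.75)(-0.20) − (-0.15)(-0.25)] = 0.1875
  C_31 = (-0.15)(-0.25) − (-0.05)(1.00) = 0.0875
  C_32 = −[(0.75)(-0.25) − (-0.05)(-0.20)] = 0.1975
  C_33 = (0.75)(1.00) − (-0.15)(-0.20) = 0.7200
det(I−A) = Σ_j (I−A)_1j·C_1j = (0.75)(0.7000) + (-0.15)(0.2125) + (-0.05)(0.2900) = 0.478625
adj(I−A) = Cᵀ =
  [ 0.7000   0.1225   0.0875]
  [ 0.2125   0.5500   0.1975]
  [ 0.2900   0.1875   0.7200]
(I − A)⁻¹ = adj(I−A) / det(I−A) ≈
  [   1.4625     0.2559     0.1828]
  [   0.4440     1.1491     0.4126]
  [   0.6059     0.3917     1.5043]
x = (I − A)⁻¹ d = adj(I−A)·d / det(I−A), with det(I−A) = 0.478625:
  x_1 = (0.7000·135 + 0.1225·225 + 0.0875·215) / 0.478625 = 140.875 / 0.478625 ≈ 294.33
  x_2 = (0.2125·135 + 0.5500·225 + 0.1975·215) / 0.478625 = 194.90 / 0.478625 ≈ 407.21
  x_3 = (0.2900·135 + 0.1875·225 + 0.7200·215) / 0.478625 = 236.1375 / 0.478625 ≈ 493.37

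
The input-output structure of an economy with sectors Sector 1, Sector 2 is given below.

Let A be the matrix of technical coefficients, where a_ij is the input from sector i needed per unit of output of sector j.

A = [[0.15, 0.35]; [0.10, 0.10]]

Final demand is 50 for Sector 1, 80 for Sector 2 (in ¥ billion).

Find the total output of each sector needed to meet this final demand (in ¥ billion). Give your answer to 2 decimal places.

x_1 = 100.00, x_2 = 100.00

I − A =
  [   0.85    -0.35]
  [  -0.10     0.90]
det(I−A) = (0.85)(0.90) − (-0.35)(-0.10) = 0.7300
adj(I−A) = [[0.90, 0.35], [0.10, 0.85]]
(I − A)⁻¹ = adj(I−A) / det(I−A) ≈
  [   1.2329     0.4795]
  [   0.1370     1.1644]
x = (I − A)⁻¹ d = adj(I−A)·d / det(I−A), with det(I−A) = 0.7300:
  x_1 = (0.90·50 + 0.35·80) / 0.7300 = 73.00 / 0.7300 = 100.00
  x_2 = (0.10·50 + 0.85·80) / 0.7300 = 73.00 / 0.7300 = 100.00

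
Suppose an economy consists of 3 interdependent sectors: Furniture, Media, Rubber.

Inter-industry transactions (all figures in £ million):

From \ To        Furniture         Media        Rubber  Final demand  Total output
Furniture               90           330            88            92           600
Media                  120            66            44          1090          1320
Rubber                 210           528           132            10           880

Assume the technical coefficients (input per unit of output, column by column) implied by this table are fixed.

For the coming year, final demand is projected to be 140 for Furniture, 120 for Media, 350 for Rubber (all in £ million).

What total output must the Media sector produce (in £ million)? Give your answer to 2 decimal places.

Technical coefficients a_ij = z_ij / X_j:
  a_11 = 90/600 = 0.15, a_21 = 120/600 = 0.20, a_31 = 210/600 = 0.35
  a_12 = 330/1320 = 0.25, a_22 = 66/1320 = 0.05, a_32 = 528/1320 = 0.40
  a_13 = 88/880 = 0.10, a_23 = 44/880 = 0.05, a_33 = 132/880 = 0.15
I − A =
  [   0.85    -0.25    -0.10]
  [  -0.20     0.95    -0.05]
  [  -0.35    -0.40     0.85]
Cofactors of I−A, C_ij = (−1)^(i+j)·(minor ij) (rows/columns in the sector order above):
  C_11 = (0.95)(0.85) − (-0.05)(-0.40) = 0.7875
  C_12 = −[(-0.20)(0.85) − (-0.05)(-0.35)] = 0.1875
  C_13 = (-0.20)(-0.40) − (0.95)(-0.35) = 0.4125
  C_21 = −[(-0.25)(0.85) − (-0.10)(-0.40)] = 0.2525
  C_22 = (0.85)(0.85) − (-0.10)(-0.35) = 0.6875
  C_23 = −[(0.85)(-0.40) − (-0.25)(-0.35)] = 0.4275
  C_31 = (-0.25)(-0.05) − (-0.10)(0.95) = 0.1075
  C_32 = −[(0.85)(-0.05) − (-0.10)(-0.20)] = 0.0625
  C_33 = (0.85)(0.95) − (-0.25)(-0.20) = 0.7575
det(I−A) = Σ_j (I−A)_1j·C_1j = (0.85)(0.7875) + (-0.25)(0.1875) + (-0.10)(0.4125) = 0.58125
adj(I−A) = Cᵀ =
  [ 0.7875   0.2525   0.1075]
  [ 0.1875   0.6875   0.0625]
  [ 0.4125   0.4275   0.7575]
(I − A)⁻¹ = adj(I−A) / det(I−A) ≈
  [   1.3548     0.4344     0.1849]
  [   0.3226     1.1828     0.1075]
  [   0.7097     0.7355     1.3032]
x = (I − A)⁻¹ d = adj(I−A)·d / det(I−A), with det(I−A) = 0.58125:
  x_1 = (0.7875·140 + 0.2525·120 + 0.1075·350) / 0.58125 = 178.175 / 0.58125 ≈ 306.54
  x_2 = (0.1875·140 + 0.6875·120 + 0.0625·350) / 0.58125 = 130.625 / 0.58125 ≈ 224.73
  x_3 = (0.4125·140 + 0.4275·120 + 0.7575·350) / 0.58125 = 374.175 / 0.58125 ≈ 643.74

x_2 = 224.73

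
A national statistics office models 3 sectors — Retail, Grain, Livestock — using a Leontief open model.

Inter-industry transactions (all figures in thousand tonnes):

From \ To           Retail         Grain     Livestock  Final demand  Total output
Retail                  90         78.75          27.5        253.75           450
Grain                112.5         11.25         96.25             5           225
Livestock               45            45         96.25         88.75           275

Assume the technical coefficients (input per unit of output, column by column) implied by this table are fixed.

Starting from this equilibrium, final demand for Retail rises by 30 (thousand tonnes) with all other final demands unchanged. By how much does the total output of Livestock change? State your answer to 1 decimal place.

Technical coefficients a_ij = z_ij / X_j:
  a_RR = 90/450 = 0.20, a_GR = 112.5/450 = 0.25, a_LR = 45/450 = 0.10
  a_RG = 78.75/225 = 0.35, a_GG = 11.25/225 = 0.05, a_LG = 45/225 = 0.20
  a_RL = 27.5/275 = 0.10, a_GL = 96.25/275 = 0.35, a_LL = 96.25/275 = 0.35
I − A =
  [   0.80    -0.35    -0.10]
  [  -0.25     0.95    -0.35]
  [  -0.10    -0.20     0.65]
Cofactors of I−A, C_ij = (−1)^(i+j)·(minor ij) (rows/columns in the sector order above):
  C_11 = (0.95)(0.65) − (-0.35)(-0.20) = 0.5475
  C_12 = −[(-0.25)(0.65) − (-0.35)(-0.10)] = 0.1975
  C_13 = (-0.25)(-0.20) − (0.95)(-0.10) = 0.1450
  C_21 = −[(-0.35)(0.65) − (-0.10)(-0.20)] = 0.2475
  C_22 = (0.80)(0.65) − (-0.10)(-0.10) = 0.5100
  C_23 = −[(0.80)(-0.20) − (-0.35)(-0.10)] = 0.1950
  C_31 = (-0.35)(-0.35) − (-0.10)(0.95) = 0.2175
  C_32 = −[(0.80)(-0.35) − (-0.10)(-0.25)] = 0.3050
  C_33 = (0.80)(0.95) − (-0.35)(-0.25) = 0.6725
det(I−A) = Σ_j (I−A)_1j·C_1j = (0.80)(0.5475) + (-0.35)(0.1975) + (-0.10)(0.1450) = 0.354375
adj(I−A) = Cᵀ =
  [ 0.5475   0.2475   0.2175]
  [ 0.1975   0.5100   0.3050]
  [ 0.1450   0.1950   0.6725]
(I − A)⁻¹ = adj(I−A) / det(I−A) ≈
  [   1.5450     0.6984     0.6138]
  [   0.5573     1.4392     0.8607]
  [   0.4092     0.5503     1.8977]
Δx = (I − A)⁻¹ Δd with Δd having +30 in the Retail component and 0 elsewhere.
So Δx_L = L_LR · (+30), where L_LR = adj(I−A)_LR / det(I−A) = 0.1450 / 0.354375.
Δx_L = 0.1450 × (+30) / 0.354375 = 4.35 / 0.354375 ≈ 12.3.

Δx_L = 12.3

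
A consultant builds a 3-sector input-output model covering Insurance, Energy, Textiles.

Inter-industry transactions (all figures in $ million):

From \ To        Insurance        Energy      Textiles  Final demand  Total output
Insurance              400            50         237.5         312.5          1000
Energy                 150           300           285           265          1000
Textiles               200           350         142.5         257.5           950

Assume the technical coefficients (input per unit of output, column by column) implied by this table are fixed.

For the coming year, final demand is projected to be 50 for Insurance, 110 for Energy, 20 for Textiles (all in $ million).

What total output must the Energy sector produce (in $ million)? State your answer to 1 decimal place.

Technical coefficients a_ij = z_ij / X_j:
  a_II = 400/1000 = 0.40, a_EI = 150/1000 = 0.15, a_TI = 200/1000 = 0.20
  a_IE = 50/1000 = 0.05, a_EE = 300/1000 = 0.30, a_TE = 350/1000 = 0.35
  a_IT = 237.5/950 = 0.25, a_ET = 285/950 = 0.30, a_TT = 142.5/950 = 0.15
I − A =
  [   0.60    -0.05    -0.25]
  [  -0.15     0.70    -0.30]
  [  -0.20    -0.35     0.85]
Cofactors of I−A, C_ij = (−1)^(i+j)·(minor ij) (rows/columns in the sector order above):
  C_11 = (0.70)(0.85) − (-0.30)(-0.35) = 0.4900
  C_12 = −[(-0.15)(0.85) − (-0.30)(-0.20)] = 0.1875
  C_13 = (-0.15)(-0.35) − (0.70)(-0.20) = 0.1925
  C_21 = −[(-0.05)(0.85) − (-0.25)(-0.35)] = 0.1300
  C_22 = (0.60)(0.85) − (-0.25)(-0.20) = 0.4600
  C_23 = −[(0.60)(-0.35) − (-0.05)(-0.20)] = 0.2200
  C_31 = (-0.05)(-0.30) − (-0.25)(0.70) = 0.1900
  C_32 = −[(0.60)(-0.30) − (-0.25)(-0.15)] = 0.2175
  C_33 = (0.60)(0.70) − (-0.05)(-0.15) = 0.4125
det(I−A) = Σ_j (I−A)_1j·C_1j = (0.60)(0.4900) + (-0.05)(0.1875) + (-0.25)(0.1925) = 0.2365
adj(I−A) = Cᵀ =
  [ 0.4900   0.1300   0.1900]
  [ 0.1875   0.4600   0.2175]
  [ 0.1925   0.2200   0.4125]
(I − A)⁻¹ = adj(I−A) / det(I−A) ≈
  [   2.0719     0.5497     0.8034]
  [   0.7928     1.9450     0.9197]
  [   0.8140     0.9302     1.7442]
x = (I − A)⁻¹ d = adj(I−A)·d / det(I−A), with det(I−A) = 0.2365:
  x_I = (0.4900·50 + 0.1300·110 + 0.1900·20) / 0.2365 = 42.60 / 0.2365 ≈ 180.1
  x_E = (0.1875·50 + 0.4600·110 + 0.2175·20) / 0.2365 = 64.325 / 0.2365 ≈ 272.0
  x_T = (0.1925·50 + 0.2200·110 + 0.4125·20) / 0.2365 = 42.075 / 0.2365 ≈ 177.9

x_E = 272.0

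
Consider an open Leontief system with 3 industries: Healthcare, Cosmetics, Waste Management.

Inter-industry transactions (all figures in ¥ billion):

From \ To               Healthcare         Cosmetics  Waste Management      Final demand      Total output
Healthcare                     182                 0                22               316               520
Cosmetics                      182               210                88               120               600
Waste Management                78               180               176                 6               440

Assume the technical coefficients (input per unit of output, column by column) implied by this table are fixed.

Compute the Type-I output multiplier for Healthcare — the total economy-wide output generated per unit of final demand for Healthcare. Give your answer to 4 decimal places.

Technical coefficients a_ij = z_ij / X_j:
  a_HH = 182/520 = 0.35, a_CH = 182/520 = 0.35, a_WH = 78/520 = 0.15
  a_HC = 0/600 = 0.00, a_CC = 210/600 = 0.35, a_WC = 180/600 = 0.30
  a_HW = 22/440 = 0.05, a_CW = 88/440 = 0.20, a_WW = 176/440 = 0.40
I − A =
  [   0.65     0.00    -0.05]
  [  -0.35     0.65    -0.20]
  [  -0.15    -0.30     0.60]
Cofactors of I−A, C_ij = (−1)^(i+j)·(minor ij) (rows/columns in the sector order above):
  C_11 = (0.65)(0.60) − (-0.20)(-0.30) = 0.3300
  C_12 = −[(-0.35)(0.60) − (-0.20)(-0.15)] = 0.2400
  C_13 = (-0.35)(-0.30) − (0.65)(-0.15) = 0.2025
  C_21 = −[(0.00)(0.60) − (-0.05)(-0.30)] = 0.0150
  C_22 = (0.65)(0.60) − (-0.05)(-0.15) = 0.3825
  C_23 = −[(0.65)(-0.30) − (0.00)(-0.15)] = 0.1950
  C_31 = (0.00)(-0.20) − (-0.05)(0.65) = 0.0325
  C_32 = −[(0.65)(-0.20) − (-0.05)(-0.35)] = 0.1475
  C_33 = (0.65)(0.65) − (0.00)(-0.35) = 0.4225
det(I−A) = Σ_j (I−A)_1j·C_1j = (0.65)(0.3300) + (0.00)(0.2400) + (-0.05)(0.2025) = 0.204375
adj(I−A) = Cᵀ =
  [ 0.3300   0.0150   0.0325]
  [ 0.2400   0.3825   0.1475]
  [ 0.2025   0.1950   0.4225]
(I − A)⁻¹ = adj(I−A) / det(I−A) ≈
  [   1.61468     0.07339     0.15902]
  [   1.17431     1.87156     0.72171]
  [   0.99083     0.95413     2.06728]
The output multiplier for sector j is the column-j sum of the Leontief inverse (I − A)⁻¹ = adj(I−A) / det(I−A).
Column H of adj(I−A): (0.3300, 0.2400, 0.2025); det(I−A) = 0.204375.
m_H = (0.3300 + 0.2400 + 0.2025) / 0.204375 = 0.7725 / 0.204375 ≈ 3.7798.

m_H = 3.7798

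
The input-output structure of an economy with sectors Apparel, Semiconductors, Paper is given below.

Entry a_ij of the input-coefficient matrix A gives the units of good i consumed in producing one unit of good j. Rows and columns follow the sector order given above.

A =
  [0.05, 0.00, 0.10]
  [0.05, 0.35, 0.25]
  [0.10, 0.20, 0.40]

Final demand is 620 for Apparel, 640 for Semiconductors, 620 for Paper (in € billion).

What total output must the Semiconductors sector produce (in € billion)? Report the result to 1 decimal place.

I − A =
  [   0.95     0.00    -0.10]
  [  -0.05     0.65    -0.25]
  [  -0.10    -0.20     0.60]
Cofactors of I−A, C_ij = (−1)^(i+j)·(minor ij) (rows/columns in the sector order above):
  C_11 = (0.65)(0.60) − (-0.25)(-0.20) = 0.3400
  C_12 = −[(-0.05)(0.60) − (-0.25)(-0.10)] = 0.0550
  C_13 = (-0.05)(-0.20) − (0.65)(-0.10) = 0.0750
  C_21 = −[(0.00)(0.60) − (-0.10)(-0.20)] = 0.0200
  C_22 = (0.95)(0.60) − (-0.10)(-0.10) = 0.5600
  C_23 = −[(0.95)(-0.20) − (0.00)(-0.10)] = 0.1900
  C_31 = (0.00)(-0.25) − (-0.10)(0.65) = 0.0650
  C_32 = −[(0.95)(-0.25) − (-0.10)(-0.05)] = 0.2425
  C_33 = (0.95)(0.65) − (0.00)(-0.05) = 0.6175
det(I−A) = Σ_j (I−A)_1j·C_1j = (0.95)(0.3400) + (0.00)(0.0550) + (-0.10)(0.0750) = 0.3155
adj(I−A) = Cᵀ =
  [ 0.3400   0.0200   0.0650]
  [ 0.0550   0.5600   0.2425]
  [ 0.0750   0.1900   0.6175]
(I − A)⁻¹ = adj(I−A) / det(I−A) ≈
  [   1.0777     0.0634     0.2060]
  [   0.1743     1.7750     0.7686]
  [   0.2377     0.6022     1.9572]
x = (I − A)⁻¹ d = adj(I−A)·d / det(I−A), with det(I−A) = 0.3155:
  x_1 = (0.3400·620 + 0.0200·640 + 0.0650·620) / 0.3155 = 263.90 / 0.3155 ≈ 836.5
  x_2 = (0.0550·620 + 0.5600·640 + 0.2425·620) / 0.3155 = 542.85 / 0.3155 ≈ 1720.6
  x_3 = (0.0750·620 + 0.1900·640 + 0.6175·620) / 0.3155 = 550.95 / 0.3155 ≈ 1746.3

x_2 = 1720.6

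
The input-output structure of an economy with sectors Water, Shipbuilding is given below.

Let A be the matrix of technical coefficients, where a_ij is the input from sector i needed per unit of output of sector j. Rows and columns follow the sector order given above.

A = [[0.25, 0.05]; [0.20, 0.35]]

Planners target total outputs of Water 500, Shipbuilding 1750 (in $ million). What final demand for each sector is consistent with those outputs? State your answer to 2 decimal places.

I − A =
  [   0.75    -0.05]
  [  -0.20     0.65]
d = (I − A) x:
  d_1 = (+0.75)·500 + (-0.05)·1750 = 287.50
  d_2 = (-0.20)·500 + (+0.65)·1750 = 1037.50

d_1 = 287.50, d_2 = 1037.50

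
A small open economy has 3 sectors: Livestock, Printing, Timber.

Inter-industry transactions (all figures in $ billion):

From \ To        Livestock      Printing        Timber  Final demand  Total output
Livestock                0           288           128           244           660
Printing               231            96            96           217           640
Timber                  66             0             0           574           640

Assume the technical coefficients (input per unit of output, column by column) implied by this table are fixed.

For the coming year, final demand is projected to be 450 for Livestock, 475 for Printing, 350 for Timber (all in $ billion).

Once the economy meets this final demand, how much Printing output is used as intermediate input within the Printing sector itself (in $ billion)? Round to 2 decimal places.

z_PP = 158.52

Technical coefficients a_ij = z_ij / X_j:
  a_LL = 0/660 = 0.00, a_PL = 231/660 = 0.35, a_TL = 66/660 = 0.10
  a_LP = 288/640 = 0.45, a_PP = 96/640 = 0.15, a_TP = 0/640 = 0.00
  a_LT = 128/640 = 0.20, a_PT = 96/640 = 0.15, a_TT = 0/640 = 0.00
I − A =
  [   1.00    -0.45    -0.20]
  [  -0.35     0.85    -0.15]
  [  -0.10     0.00     1.00]
Cofactors of I−A, C_ij = (−1)^(i+j)·(minor ij) (rows/columns in the sector order above):
  C_11 = (0.85)(1.00) − (-0.15)(0.00) = 0.8500
  C_12 = −[(-0.35)(1.00) − (-0.15)(-0.10)] = 0.3650
  C_13 = (-0.35)(0.00) − (0.85)(-0.10) = 0.0850
  C_21 = −[(-0.45)(1.00) − (-0.20)(0.00)] = 0.4500
  C_22 = (1.00)(1.00) − (-0.20)(-0.10) = 0.9800
  C_23 = −[(1.00)(0.00) − (-0.45)(-0.10)] = 0.0450
  C_31 = (-0.45)(-0.15) − (-0.20)(0.85) = 0.2375
  C_32 = −[(1.00)(-0.15) − (-0.20)(-0.35)] = 0.2200
  C_33 = (1.00)(0.85) − (-0.45)(-0.35) = 0.6925
det(I−A) = Σ_j (I−A)_1j·C_1j = (1.00)(0.8500) + (-0.45)(0.3650) + (-0.20)(0.0850) = 0.66875
adj(I−A) = Cᵀ =
  [ 0.8500   0.4500   0.2375]
  [ 0.3650   0.9800   0.2200]
  [ 0.0850   0.0450   0.6925]
(I − A)⁻¹ = adj(I−A) / det(I−A) ≈
  [   1.2710     0.6729     0.3551]
  [   0.5458     1.4654     0.3290]
  [   0.1271     0.0673     1.0355]
First solve x = (I − A)⁻¹ d = adj(I−A)·d / det(I−A); in particular x_P = (0.3650·450 + 0.9800·475 + 0.2200·350) / 0.66875 = 706.75 / 0.66875 ≈ 1056.8224.
Intermediate flow from P to P: z_PP = a_PP · x_P = 0.15 × 706.75 / 0.66875 = 106.0125 / 0.66875 ≈ 158.52.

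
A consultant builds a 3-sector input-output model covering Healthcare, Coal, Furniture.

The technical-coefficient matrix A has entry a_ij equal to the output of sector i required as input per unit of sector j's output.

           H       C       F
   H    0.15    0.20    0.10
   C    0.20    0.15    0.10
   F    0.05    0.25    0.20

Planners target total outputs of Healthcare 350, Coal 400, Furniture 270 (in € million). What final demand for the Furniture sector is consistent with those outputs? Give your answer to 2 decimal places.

I − A =
  [   0.85    -0.20    -0.10]
  [  -0.20     0.85    -0.10]
  [  -0.05    -0.25     0.80]
d = (I − A) x:
  d_H = (+0.85)·350 + (-0.20)·400 + (-0.10)·270 = 190.50
  d_C = (-0.20)·350 + (+0.85)·400 + (-0.10)·270 = 243.00
  d_F = (-0.05)·350 + (-0.25)·400 + (+0.80)·270 = 98.50

d_F = 98.50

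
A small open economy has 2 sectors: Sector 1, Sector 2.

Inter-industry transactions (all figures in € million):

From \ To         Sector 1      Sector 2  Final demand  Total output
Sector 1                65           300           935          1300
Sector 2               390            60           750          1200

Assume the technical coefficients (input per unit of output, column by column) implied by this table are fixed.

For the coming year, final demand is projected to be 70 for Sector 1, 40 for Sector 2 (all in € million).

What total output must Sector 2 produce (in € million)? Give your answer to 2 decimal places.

x_2 = 71.30

Technical coefficients a_ij = z_ij / X_j:
  a_11 = 65/1300 = 0.05, a_21 = 390/1300 = 0.30
  a_12 = 300/1200 = 0.25, a_22 = 60/1200 = 0.05
I − A =
  [   0.95    -0.25]
  [  -0.30     0.95]
det(I−A) = (0.95)(0.95) − (-0.25)(-0.30) = 0.8275
adj(I−A) = [[0.95, 0.25], [0.30, 0.95]]
(I − A)⁻¹ = adj(I−A) / det(I−A) ≈
  [   1.1480     0.3021]
  [   0.3625     1.1480]
x = (I − A)⁻¹ d = adj(I−A)·d / det(I−A), with det(I−A) = 0.8275:
  x_1 = (0.95·70 + 0.25·40) / 0.8275 = 76.50 / 0.8275 ≈ 92.45
  x_2 = (0.30·70 + 0.95·40) / 0.8275 = 59.00 / 0.8275 ≈ 71.30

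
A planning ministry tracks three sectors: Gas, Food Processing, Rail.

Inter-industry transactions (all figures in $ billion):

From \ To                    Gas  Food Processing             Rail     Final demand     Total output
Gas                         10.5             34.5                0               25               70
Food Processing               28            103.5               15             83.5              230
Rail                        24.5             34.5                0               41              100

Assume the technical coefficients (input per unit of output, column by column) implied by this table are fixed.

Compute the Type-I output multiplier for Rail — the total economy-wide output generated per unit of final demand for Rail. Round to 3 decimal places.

m_3 = 1.465

Technical coefficients a_ij = z_ij / X_j:
  a_11 = 10.5/70 = 0.15, a_21 = 28/70 = 0.40, a_31 = 24.5/70 = 0.35
  a_12 = 34.5/230 = 0.15, a_22 = 103.5/230 = 0.45, a_32 = 34.5/230 = 0.15
  a_13 = 0/100 = 0.00, a_23 = 15/100 = 0.15, a_33 = 0/100 = 0.00
I − A =
  [   0.85    -0.15     0.00]
  [  -0.40     0.55    -0.15]
  [  -0.35    -0.15     1.00]
Cofactors of I−A, C_ij = (−1)^(i+j)·(minor ij) (rows/columns in the sector order above):
  C_11 = (0.55)(1.00) − (-0.15)(-0.15) = 0.5275
  C_12 = −[(-0.40)(1.00) − (-0.15)(-0.35)] = 0.4525
  C_13 = (-0.40)(-0.15) − (0.55)(-0.35) = 0.2525
  C_21 = −[(-0.15)(1.00) − (0.00)(-0.15)] = 0.1500
  C_22 = (0.85)(1.00) − (0.00)(-0.35) = 0.8500
  C_23 = −[(0.85)(-0.15) − (-0.15)(-0.35)] = 0.1800
  C_31 = (-0.15)(-0.15) − (0.00)(0.55) = 0.0225
  C_32 = −[(0.85)(-0.15) − (0.00)(-0.40)] = 0.1275
  C_33 = (0.85)(0.55) − (-0.15)(-0.40) = 0.4075
det(I−A) = Σ_j (I−A)_1j·C_1j = (0.85)(0.5275) + (-0.15)(0.4525) + (0.00)(0.2525) = 0.3805
adj(I−A) = Cᵀ =
  [ 0.5275   0.1500   0.0225]
  [ 0.4525   0.8500   0.1275]
  [ 0.2525   0.1800   0.4075]
(I − A)⁻¹ = adj(I−A) / det(I−A) ≈
  [   1.3863     0.3942     0.0591]
  [   1.1892     2.2339     0.3351]
  [   0.6636     0.4731     1.0710]
The output multiplier for sector j is the column-j sum of the Leontief inverse (I − A)⁻¹ = adj(I−A) / det(I−A).
Column 3 of adj(I−A): (0.0225, 0.1275, 0.4075); det(I−A) = 0.3805.
m_3 = (0.0225 + 0.1275 + 0.4075) / 0.3805 = 0.5575 / 0.3805 ≈ 1.465.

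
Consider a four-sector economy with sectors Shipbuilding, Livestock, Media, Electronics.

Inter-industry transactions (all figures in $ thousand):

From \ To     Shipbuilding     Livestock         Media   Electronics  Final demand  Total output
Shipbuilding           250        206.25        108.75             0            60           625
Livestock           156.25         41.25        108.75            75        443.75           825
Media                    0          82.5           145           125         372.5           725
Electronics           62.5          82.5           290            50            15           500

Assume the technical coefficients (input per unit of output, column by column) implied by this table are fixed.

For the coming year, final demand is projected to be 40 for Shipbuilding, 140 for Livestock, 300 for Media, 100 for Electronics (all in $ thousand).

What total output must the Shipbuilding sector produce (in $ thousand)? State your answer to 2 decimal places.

Technical coefficients a_ij = z_ij / X_j:
  a_11 = 250/625 = 0.40, a_21 = 156.25/625 = 0.25, a_31 = 0/625 = 0.00, a_41 = 62.5/625 = 0.10
  a_12 = 206.25/825 = 0.25, a_22 = 41.25/825 = 0.05, a_32 = 82.5/825 = 0.10, a_42 = 82.5/825 = 0.10
  a_13 = 108.75/725 = 0.15, a_23 = 108.75/725 = 0.15, a_33 = 145/725 = 0.20, a_43 = 290/725 = 0.40
  a_14 = 0/500 = 0.00, a_24 = 75/500 = 0.15, a_34 = 125/500 = 0.25, a_44 = 50/500 = 0.10
I − A =
  [   0.60    -0.25    -0.15     0.00]
  [  -0.25     0.95    -0.15    -0.15]
  [   0.00    -0.10     0.80    -0.25]
  [  -0.10    -0.10    -0.40     0.90]
Compute the cofactors C_ij = (−1)^(i+j)·(3×3 minor ij) of I−A; the adjugate is their transpose:
adj(I−A) = Cᵀ =
  [ 0.553750   0.172250   0.174750   0.077250]
  [ 0.170750   0.368250   0.153000   0.103875]
  [ 0.054000   0.075250   0.444000   0.135875]
  [ 0.104500   0.093500   0.233750   0.393250]
det(I−A) = Σ_j (I−A)_1j·C_1j = (0.60)(0.553750) + (-0.25)(0.170750) + (-0.15)(0.054000) + (0.00)(0.104500) = 0.2814625
(I − A)⁻¹ = adj(I−A) / det(I−A) ≈
  [   1.9674     0.6120     0.6209     0.2745]
  [   0.6067     1.3083     0.5436     0.3691]
  [   0.1919     0.2674     1.5775     0.4827]
  [   0.3713     0.3322     0.8305     1.3972]
x = (I − A)⁻¹ d = adj(I−A)·d / det(I−A), with det(I−A) = 0.2814625:
  x_1 = (0.553750·40 + 0.172250·140 + 0.174750·300 + 0.077250·100) / 0.2814625 = 106.415 / 0.2814625 ≈ 378.08
  x_2 = (0.170750·40 + 0.368250·140 + 0.153000·300 + 0.103875·100) / 0.2814625 = 114.6725 / 0.2814625 ≈ 407.42
  x_3 = (0.054000·40 + 0.075250·140 + 0.444000·300 + 0.135875·100) / 0.2814625 = 159.4825 / 0.2814625 ≈ 566.62
  x_4 = (0.104500·40 + 0.093500·140 + 0.233750·300 + 0.393250·100) / 0.2814625 = 126.72 / 0.2814625 ≈ 450.22

x_1 = 378.08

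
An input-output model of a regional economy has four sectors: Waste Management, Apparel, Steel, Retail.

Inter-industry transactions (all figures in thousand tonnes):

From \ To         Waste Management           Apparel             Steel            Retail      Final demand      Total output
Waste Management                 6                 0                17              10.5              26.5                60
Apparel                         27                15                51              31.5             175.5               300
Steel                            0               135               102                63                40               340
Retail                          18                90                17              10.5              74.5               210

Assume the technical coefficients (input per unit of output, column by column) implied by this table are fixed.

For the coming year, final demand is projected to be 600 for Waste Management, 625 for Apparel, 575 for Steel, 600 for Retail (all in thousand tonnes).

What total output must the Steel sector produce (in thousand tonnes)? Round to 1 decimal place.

x_3 = 2641.1

Technical coefficients a_ij = z_ij / X_j:
  a_11 = 6/60 = 0.10, a_21 = 27/60 = 0.45, a_31 = 0/60 = 0.00, a_41 = 18/60 = 0.30
  a_12 = 0/300 = 0.00, a_22 = 15/300 = 0.05, a_32 = 135/300 = 0.45, a_42 = 90/300 = 0.30
  a_13 = 17/340 = 0.05, a_23 = 51/340 = 0.15, a_33 = 102/340 = 0.30, a_43 = 17/340 = 0.05
  a_14 = 10.5/210 = 0.05, a_24 = 31.5/210 = 0.15, a_34 = 63/210 = 0.30, a_44 = 10.5/210 = 0.05
I − A =
  [   0.90     0.00    -0.05    -0.05]
  [  -0.45     0.95    -0.15    -0.15]
  [   0.00    -0.45     0.70    -0.30]
  [  -0.30    -0.30    -0.05     0.95]
Compute the cofactors C_ij = (−1)^(i+j)·(3×3 minor ij) of I−A; the adjugate is their transpose:
adj(I−A) = Cᵀ =
  [ 0.505000   0.037500   0.047500   0.047500]
  [ 0.337500   0.570000   0.157500   0.157500]
  [ 0.338625   0.459000   0.750750   0.327375]
  [ 0.283875   0.216000   0.104250   0.527625]
det(I−A) = Σ_j (I−A)_1j·C_1j = (0.90)(0.505000) + (0.00)(0.337500) + (-0.05)(0.338625) + (-0.05)(0.283875) = 0.423375
(I − A)⁻¹ = adj(I−A) / det(I−A) ≈
  [   1.1928     0.0886     0.1122     0.1122]
  [   0.7972     1.3463     0.3720     0.3720]
  [   0.7998     1.0841     1.7733     0.7733]
  [   0.6705     0.5102     0.2462     1.2462]
x = (I − A)⁻¹ d = adj(I−A)·d / det(I−A), with det(I−A) = 0.423375:
  x_1 = (0.505000·600 + 0.037500·625 + 0.047500·575 + 0.047500·600) / 0.423375 = 382.25 / 0.423375 ≈ 902.9
  x_2 = (0.337500·600 + 0.570000·625 + 0.157500·575 + 0.157500·600) / 0.423375 = 743.8125 / 0.423375 ≈ 1756.9
  x_3 = (0.338625·600 + 0.459000·625 + 0.750750·575 + 0.327375·600) / 0.423375 = 1118.15625 / 0.423375 ≈ 2641.1
  x_4 = (0.283875·600 + 0.216000·625 + 0.104250·575 + 0.527625·600) / 0.423375 = 681.84375 / 0.423375 ≈ 1610.5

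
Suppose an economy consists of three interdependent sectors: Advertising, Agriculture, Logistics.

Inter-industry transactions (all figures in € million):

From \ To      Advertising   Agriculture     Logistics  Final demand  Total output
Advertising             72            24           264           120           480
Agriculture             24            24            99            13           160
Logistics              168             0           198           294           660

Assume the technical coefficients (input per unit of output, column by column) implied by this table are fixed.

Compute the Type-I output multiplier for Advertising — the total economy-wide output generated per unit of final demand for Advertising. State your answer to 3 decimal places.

Technical coefficients a_ij = z_ij / X_j:
  a_11 = 72/480 = 0.15, a_21 = 24/480 = 0.05, a_31 = 168/480 = 0.35
  a_12 = 24/160 = 0.15, a_22 = 24/160 = 0.15, a_32 = 0/160 = 0.00
  a_13 = 264/660 = 0.40, a_23 = 99/660 = 0.15, a_33 = 198/660 = 0.30
I − A =
  [   0.85    -0.15    -0.40]
  [  -0.05     0.85    -0.15]
  [  -0.35     0.00     0.70]
Cofactors of I−A, C_ij = (−1)^(i+j)·(minor ij) (rows/columns in the sector order above):
  C_11 = (0.85)(0.70) − (-0.15)(0.00) = 0.5950
  C_12 = −[(-0.05)(0.70) − (-0.15)(-0.35)] = 0.0875
  C_13 = (-0.05)(0.00) − (0.85)(-0.35) = 0.2975
  C_21 = −[(-0.15)(0.70) − (-0.40)(0.00)] = 0.1050
  C_22 = (0.85)(0.70) − (-0.40)(-0.35) = 0.4550
  C_23 = −[(0.85)(0.00) − (-0.15)(-0.35)] = 0.0525
  C_31 = (-0.15)(-0.15) − (-0.40)(0.85) = 0.3625
  C_32 = −[(0.85)(-0.15) − (-0.40)(-0.05)] = 0.1475
  C_33 = (0.85)(0.85) − (-0.15)(-0.05) = 0.7150
det(I−A) = Σ_j (I−A)_1j·C_1j = (0.85)(0.5950) + (-0.15)(0.0875) + (-0.40)(0.2975) = 0.373625
adj(I−A) = Cᵀ =
  [ 0.5950   0.1050   0.3625]
  [ 0.0875   0.4550   0.1475]
  [ 0.2975   0.0525   0.7150]
(I − A)⁻¹ = adj(I−A) / det(I−A) ≈
  [   1.5925     0.2810     0.9702]
  [   0.2342     1.2178     0.3948]
  [   0.7963     0.1405     1.9137]
The output multiplier for sector j is the column-j sum of the Leontief inverse (I − A)⁻¹ = adj(I−A) / det(I−A).
Column 1 of adj(I−A): (0.5950, 0.0875, 0.2975); det(I−A) = 0.373625.
m_1 = (0.5950 + 0.0875 + 0.2975) / 0.373625 = 0.98 / 0.373625 ≈ 2.623.

m_1 = 2.623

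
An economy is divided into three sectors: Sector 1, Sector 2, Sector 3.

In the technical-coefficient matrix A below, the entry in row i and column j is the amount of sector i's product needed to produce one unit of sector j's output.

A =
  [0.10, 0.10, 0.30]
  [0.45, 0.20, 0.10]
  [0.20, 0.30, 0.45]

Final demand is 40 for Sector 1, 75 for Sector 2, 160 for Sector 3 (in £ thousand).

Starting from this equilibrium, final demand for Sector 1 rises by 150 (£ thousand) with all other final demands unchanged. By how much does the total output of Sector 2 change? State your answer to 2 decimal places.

I − A =
  [   0.90    -0.10    -0.30]
  [  -0.45     0.80    -0.10]
  [  -0.20    -0.30     0.55]
Cofactors of I−A, C_ij = (−1)^(i+j)·(minor ij) (rows/columns in the sector order above):
  C_11 = (0.80)(0.55) − (-0.10)(-0.30) = 0.4100
  C_12 = −[(-0.45)(0.55) − (-0.10)(-0.20)] = 0.2675
  C_13 = (-0.45)(-0.30) − (0.80)(-0.20) = 0.2950
  C_21 = −[(-0.10)(0.55) − (-0.30)(-0.30)] = 0.1450
  C_22 = (0.90)(0.55) − (-0.30)(-0.20) = 0.4350
  C_23 = −[(0.90)(-0.30) − (-0.10)(-0.20)] = 0.2900
  C_31 = (-0.10)(-0.10) − (-0.30)(0.80) = 0.2500
  C_32 = −[(0.90)(-0.10) − (-0.30)(-0.45)] = 0.2250
  C_33 = (0.90)(0.80) − (-0.10)(-0.45) = 0.6750
det(I−A) = Σ_j (I−A)_1j·C_1j = (0.90)(0.4100) + (-0.10)(0.2675) + (-0.30)(0.2950) = 0.25375
adj(I−A) = Cᵀ =
  [ 0.4100   0.1450   0.2500]
  [ 0.2675   0.4350   0.2250]
  [ 0.2950   0.2900   0.6750]
(I − A)⁻¹ = adj(I−A) / det(I−A) ≈
  [   1.6158     0.5714     0.9852]
  [   1.0542     1.7143     0.8867]
  [   1.1626     1.1429     2.6601]
Δx = (I − A)⁻¹ Δd with Δd having +150 in the Sector 1 component and 0 elsewhere.
So Δx_2 = L_21 · (+150), where L_21 = adj(I−A)_21 / det(I−A) = 0.2675 / 0.25375.
Δx_2 = 0.2675 × (+150) / 0.25375 = 40.125 / 0.25375 ≈ 158.13.

Δx_2 = 158.13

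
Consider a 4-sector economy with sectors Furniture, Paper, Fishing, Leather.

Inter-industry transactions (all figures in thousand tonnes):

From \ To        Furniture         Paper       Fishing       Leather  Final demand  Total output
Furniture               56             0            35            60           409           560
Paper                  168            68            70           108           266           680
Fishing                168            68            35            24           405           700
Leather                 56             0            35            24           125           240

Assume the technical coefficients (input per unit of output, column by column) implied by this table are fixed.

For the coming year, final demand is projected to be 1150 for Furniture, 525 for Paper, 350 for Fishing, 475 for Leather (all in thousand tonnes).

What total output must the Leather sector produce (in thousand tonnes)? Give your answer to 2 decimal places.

x_4 = 761.60

Technical coefficients a_ij = z_ij / X_j:
  a_11 = 56/560 = 0.10, a_21 = 168/560 = 0.30, a_31 = 168/560 = 0.30, a_41 = 56/560 = 0.10
  a_12 = 0/680 = 0.00, a_22 = 68/680 = 0.10, a_32 = 68/680 = 0.10, a_42 = 0/680 = 0.00
  a_13 = 35/700 = 0.05, a_23 = 70/700 = 0.10, a_33 = 35/700 = 0.05, a_43 = 35/700 = 0.05
  a_14 = 60/240 = 0.25, a_24 = 108/240 = 0.45, a_34 = 24/240 = 0.10, a_44 = 24/240 = 0.10
I − A =
  [   0.90     0.00    -0.05    -0.25]
  [  -0.30     0.90    -0.10    -0.45]
  [  -0.30    -0.10     0.95    -0.10]
  [  -0.10     0.00    -0.05     0.90]
Compute the cofactors C_ij = (−1)^(i+j)·(3×3 minor ij) of I−A; the adjugate is their transpose:
adj(I−A) = Cᵀ =
  [ 0.75375   0.00575   0.05175   0.21800]
  [ 0.33250   0.72350   0.11825   0.46725]
  [ 0.28350   0.07850   0.70650   0.19650]
  [ 0.09950   0.00500   0.04500   0.74550]
det(I−A) = Σ_j (I−A)_1j·C_1j = (0.90)(0.75375) + (0.00)(0.33250) + (-0.05)(0.28350) + (-0.25)(0.09950) = 0.639325
(I − A)⁻¹ = adj(I−A) / det(I−A) ≈
  [   1.1790     0.0090     0.0809     0.3410]
  [   0.5201     1.1317     0.1850     0.7308]
  [   0.4434     0.1228     1.1051     0.3074]
  [   0.1556     0.0078     0.0704     1.1661]
x = (I − A)⁻¹ d = adj(I−A)·d / det(I−A), with det(I−A) = 0.639325:
  x_1 = (0.75375·1150 + 0.00575·525 + 0.05175·350 + 0.21800·475) / 0.639325 = 991.49375 / 0.639325 ≈ 1550.84
  x_2 = (0.33250·1150 + 0.72350·525 + 0.11825·350 + 0.46725·475) / 0.639325 = 1025.54375 / 0.639325 ≈ 1604.10
  x_3 = (0.28350·1150 + 0.07850·525 + 0.70650·350 + 0.19650·475) / 0.639325 = 707.85 / 0.639325 ≈ 1107.18
  x_4 = (0.09950·1150 + 0.00500·525 + 0.04500·350 + 0.74550·475) / 0.639325 = 486.9125 / 0.639325 ≈ 761.60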